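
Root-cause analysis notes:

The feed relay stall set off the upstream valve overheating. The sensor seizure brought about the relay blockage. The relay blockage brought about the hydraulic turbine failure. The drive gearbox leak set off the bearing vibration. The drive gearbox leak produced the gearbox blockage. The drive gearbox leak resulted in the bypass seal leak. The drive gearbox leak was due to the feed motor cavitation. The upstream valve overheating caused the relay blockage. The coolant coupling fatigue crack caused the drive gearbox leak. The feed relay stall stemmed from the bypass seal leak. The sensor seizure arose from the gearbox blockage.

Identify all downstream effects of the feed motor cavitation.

Direct effects: the drive gearbox leak.
2 steps out: the bypass seal leak, the bearing vibration, the gearbox blockage.
3 steps out: the feed relay stall, the sensor seizure.
4 steps out: the upstream valve overheating, the relay blockage.
5 steps out: the hydraulic turbine failure.
Not reachable from it: the coolant coupling fatigue crack.

the bearing vibration, the bypass seal leak, the drive gearbox leak, the feed relay stall, the gearbox blockage, the hydraulic turbine failure, the relay blockage, the sensor seizure, the upstream valve overheating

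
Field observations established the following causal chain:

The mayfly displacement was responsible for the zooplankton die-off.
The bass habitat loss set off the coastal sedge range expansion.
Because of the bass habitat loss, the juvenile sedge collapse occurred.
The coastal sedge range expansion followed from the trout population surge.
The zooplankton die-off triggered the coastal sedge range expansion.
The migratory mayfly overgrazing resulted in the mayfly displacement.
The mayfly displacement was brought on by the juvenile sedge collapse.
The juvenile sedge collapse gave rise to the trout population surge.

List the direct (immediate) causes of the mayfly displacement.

the juvenile sedge collapse, the migratory mayfly overgrazing

Upstream contributors include the bass habitat loss, but only the juvenile sedge collapse, the migratory mayfly overgrazing feed directly into the mayfly displacement.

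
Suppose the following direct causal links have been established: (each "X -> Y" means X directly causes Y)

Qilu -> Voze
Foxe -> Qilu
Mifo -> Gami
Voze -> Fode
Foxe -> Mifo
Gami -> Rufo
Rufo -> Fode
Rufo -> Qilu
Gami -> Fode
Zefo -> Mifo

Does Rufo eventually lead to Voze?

Yes

There is a causal chain: Rufo → Qilu → Voze.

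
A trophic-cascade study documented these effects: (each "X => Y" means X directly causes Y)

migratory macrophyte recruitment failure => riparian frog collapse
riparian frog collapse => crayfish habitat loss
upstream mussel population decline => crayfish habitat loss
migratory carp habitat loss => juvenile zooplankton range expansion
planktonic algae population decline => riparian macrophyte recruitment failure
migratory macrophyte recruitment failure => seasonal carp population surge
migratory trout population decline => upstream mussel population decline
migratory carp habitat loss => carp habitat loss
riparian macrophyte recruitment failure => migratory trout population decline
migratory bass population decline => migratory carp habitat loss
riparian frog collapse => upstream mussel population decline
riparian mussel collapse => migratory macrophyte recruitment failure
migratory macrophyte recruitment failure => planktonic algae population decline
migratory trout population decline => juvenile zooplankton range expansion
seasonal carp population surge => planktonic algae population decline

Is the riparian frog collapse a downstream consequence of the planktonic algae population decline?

No

The planktonic algae population decline leads to the riparian macrophyte recruitment failure, the migratory trout population decline, the juvenile zooplankton range expansion, the upstream mussel population decline, the crayfish habitat loss; the riparian frog collapse is not among them.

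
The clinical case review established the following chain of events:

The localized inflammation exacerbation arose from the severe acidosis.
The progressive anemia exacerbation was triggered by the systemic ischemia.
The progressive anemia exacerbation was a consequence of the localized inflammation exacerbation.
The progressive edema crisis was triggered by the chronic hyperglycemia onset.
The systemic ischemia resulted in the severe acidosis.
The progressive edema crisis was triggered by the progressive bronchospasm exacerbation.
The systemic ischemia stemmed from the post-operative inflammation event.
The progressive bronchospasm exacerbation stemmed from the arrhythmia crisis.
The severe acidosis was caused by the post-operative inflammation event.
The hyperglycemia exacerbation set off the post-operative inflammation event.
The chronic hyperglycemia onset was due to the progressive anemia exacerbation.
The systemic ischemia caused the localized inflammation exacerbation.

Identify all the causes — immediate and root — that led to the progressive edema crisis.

the arrhythmia crisis, the chronic hyperglycemia onset, the hyperglycemia exacerbation, the localized inflammation exacerbation, the post-operative inflammation event, the progressive anemia exacerbation, the progressive bronchospasm exacerbation, the severe acidosis, the systemic ischemia

Immediate causes of the progressive edema crisis: the chronic hyperglycemia onset, the progressive bronchospasm exacerbation.
Further upstream: the hyperglycemia exacerbation, the post-operative inflammation event, the systemic ischemia, the severe acidosis, the localized inflammation exacerbation, the arrhythmia crisis, the progressive anemia exacerbation.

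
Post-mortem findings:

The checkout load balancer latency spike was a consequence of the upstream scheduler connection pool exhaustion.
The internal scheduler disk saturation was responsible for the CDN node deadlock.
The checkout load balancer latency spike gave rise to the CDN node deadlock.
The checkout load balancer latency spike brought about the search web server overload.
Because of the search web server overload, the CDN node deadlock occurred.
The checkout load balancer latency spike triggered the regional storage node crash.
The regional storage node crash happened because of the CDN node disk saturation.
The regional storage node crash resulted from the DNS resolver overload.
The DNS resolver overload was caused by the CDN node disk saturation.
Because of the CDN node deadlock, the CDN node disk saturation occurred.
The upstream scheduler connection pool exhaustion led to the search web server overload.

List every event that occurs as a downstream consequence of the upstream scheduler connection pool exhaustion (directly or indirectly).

Direct effects: the checkout load balancer latency spike, the search web server overload.
2 steps out: the CDN node deadlock, the regional storage node crash.
3 steps out: the CDN node disk saturation.
4 steps out: the DNS resolver overload.
Not reachable from it: the internal scheduler disk saturation.

the CDN node deadlock, the CDN node disk saturation, the DNS resolver overload, the checkout load balancer latency spike, the regional storage node crash, the search web server overload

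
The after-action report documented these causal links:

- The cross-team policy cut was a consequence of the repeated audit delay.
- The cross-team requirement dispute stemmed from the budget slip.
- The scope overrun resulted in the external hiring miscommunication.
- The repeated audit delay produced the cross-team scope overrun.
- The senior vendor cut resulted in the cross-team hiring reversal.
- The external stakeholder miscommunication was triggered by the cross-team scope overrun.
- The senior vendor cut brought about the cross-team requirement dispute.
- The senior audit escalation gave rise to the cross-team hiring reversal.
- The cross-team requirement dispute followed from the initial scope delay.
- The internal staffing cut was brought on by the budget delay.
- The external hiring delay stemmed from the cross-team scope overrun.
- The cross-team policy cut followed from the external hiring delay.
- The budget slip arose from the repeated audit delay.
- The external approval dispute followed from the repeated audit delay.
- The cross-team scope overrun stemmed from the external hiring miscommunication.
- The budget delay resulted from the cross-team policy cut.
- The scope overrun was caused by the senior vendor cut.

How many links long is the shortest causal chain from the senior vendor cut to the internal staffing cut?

Shortest chain: the senior vendor cut → the scope overrun → the external hiring miscommunication → the cross-team scope overrun → the external hiring delay → the cross-team policy cut → the budget delay → the internal staffing cut.

7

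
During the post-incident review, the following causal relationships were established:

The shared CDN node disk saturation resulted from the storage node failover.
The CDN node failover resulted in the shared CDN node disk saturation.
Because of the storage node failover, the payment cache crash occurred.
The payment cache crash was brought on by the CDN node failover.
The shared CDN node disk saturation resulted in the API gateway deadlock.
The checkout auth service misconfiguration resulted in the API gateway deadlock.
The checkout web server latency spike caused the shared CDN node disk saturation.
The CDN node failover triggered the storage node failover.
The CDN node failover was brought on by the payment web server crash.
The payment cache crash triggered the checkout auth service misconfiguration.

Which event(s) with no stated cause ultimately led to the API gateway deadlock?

the checkout web server latency spike, the payment web server crash

Tracing upstream from the API gateway deadlock: the API gateway deadlock ← the shared CDN node disk saturation ← the CDN node failover ← the payment web server crash.
A separate upstream branch: the API gateway deadlock ← the shared CDN node disk saturation ← the checkout web server latency spike.
Each of those chain origins has no stated cause.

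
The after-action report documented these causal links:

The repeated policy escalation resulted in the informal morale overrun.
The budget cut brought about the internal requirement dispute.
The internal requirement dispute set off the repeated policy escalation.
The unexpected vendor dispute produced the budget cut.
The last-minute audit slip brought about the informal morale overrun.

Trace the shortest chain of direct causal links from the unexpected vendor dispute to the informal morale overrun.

the unexpected vendor dispute → the budget cut
the budget cut → the internal requirement dispute
the internal requirement dispute → the repeated policy escalation
the repeated policy escalation → the informal morale overrun
Length: 4 steps.

the unexpected vendor dispute → the budget cut → the internal requirement dispute → the repeated policy escalation → the informal morale overrun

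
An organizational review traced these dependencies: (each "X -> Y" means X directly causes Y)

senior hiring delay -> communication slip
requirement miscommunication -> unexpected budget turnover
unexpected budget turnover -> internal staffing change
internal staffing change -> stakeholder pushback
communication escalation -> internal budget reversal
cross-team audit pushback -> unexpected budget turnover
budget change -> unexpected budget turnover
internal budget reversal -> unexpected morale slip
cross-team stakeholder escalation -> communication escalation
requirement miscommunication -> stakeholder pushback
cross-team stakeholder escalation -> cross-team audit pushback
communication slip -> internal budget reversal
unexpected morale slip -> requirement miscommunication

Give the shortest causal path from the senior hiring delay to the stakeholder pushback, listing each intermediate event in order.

the senior hiring delay → the communication slip
the communication slip → the internal budget reversal
the internal budget reversal → the unexpected morale slip
the unexpected morale slip → the requirement miscommunication
the requirement miscommunication → the stakeholder pushback
Length: 5 steps.

the senior hiring delay → the communication slip → the internal budget reversal → the unexpected morale slip → the requirement miscommunication → the stakeholder pushback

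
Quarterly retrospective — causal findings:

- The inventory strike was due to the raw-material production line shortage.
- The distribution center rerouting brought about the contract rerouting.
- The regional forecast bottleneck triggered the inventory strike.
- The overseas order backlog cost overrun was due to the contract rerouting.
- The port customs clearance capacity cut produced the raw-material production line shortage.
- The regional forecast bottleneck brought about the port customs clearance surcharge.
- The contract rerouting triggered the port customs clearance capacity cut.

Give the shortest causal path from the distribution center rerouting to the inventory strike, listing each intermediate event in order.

the distribution center rerouting → the contract rerouting → the port customs clearance capacity cut → the raw-material production line shortage → the inventory strike

the distribution center rerouting → the contract rerouting
the contract rerouting → the port customs clearance capacity cut
the port customs clearance capacity cut → the raw-material production line shortage
the raw-material production line shortage → the inventory strike
Length: 4 steps.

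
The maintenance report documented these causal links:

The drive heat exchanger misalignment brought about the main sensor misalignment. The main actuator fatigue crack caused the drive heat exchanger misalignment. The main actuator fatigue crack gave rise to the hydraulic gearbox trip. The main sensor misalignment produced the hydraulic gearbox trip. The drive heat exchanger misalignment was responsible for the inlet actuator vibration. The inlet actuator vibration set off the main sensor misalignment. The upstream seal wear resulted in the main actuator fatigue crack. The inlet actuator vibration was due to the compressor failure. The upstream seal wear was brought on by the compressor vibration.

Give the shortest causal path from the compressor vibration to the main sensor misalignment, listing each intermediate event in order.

the compressor vibration → the upstream seal wear → the main actuator fatigue crack → the drive heat exchanger misalignment → the main sensor misalignment

the compressor vibration → the upstream seal wear
the upstream seal wear → the main actuator fatigue crack
the main actuator fatigue crack → the drive heat exchanger misalignment
the drive heat exchanger misalignment → the main sensor misalignment
Length: 4 steps.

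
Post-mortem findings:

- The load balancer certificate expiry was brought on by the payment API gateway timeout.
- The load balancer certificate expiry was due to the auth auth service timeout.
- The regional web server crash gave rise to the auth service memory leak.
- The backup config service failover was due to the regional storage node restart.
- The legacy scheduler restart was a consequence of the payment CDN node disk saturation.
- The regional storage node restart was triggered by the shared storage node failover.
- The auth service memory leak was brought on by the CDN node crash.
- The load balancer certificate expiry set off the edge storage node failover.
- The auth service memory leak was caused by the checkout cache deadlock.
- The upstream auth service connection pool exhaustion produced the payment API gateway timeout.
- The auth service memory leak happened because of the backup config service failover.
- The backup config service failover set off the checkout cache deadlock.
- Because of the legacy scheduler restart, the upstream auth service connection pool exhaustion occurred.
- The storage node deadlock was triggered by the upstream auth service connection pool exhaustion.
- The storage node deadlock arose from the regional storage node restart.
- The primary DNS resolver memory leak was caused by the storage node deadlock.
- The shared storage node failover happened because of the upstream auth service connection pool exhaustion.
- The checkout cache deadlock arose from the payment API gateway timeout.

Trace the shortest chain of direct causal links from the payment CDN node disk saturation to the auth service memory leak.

the payment CDN node disk saturation → the legacy scheduler restart → the upstream auth service connection pool exhaustion → the payment API gateway timeout → the checkout cache deadlock → the auth service memory leak

the payment CDN node disk saturation → the legacy scheduler restart
the legacy scheduler restart → the upstream auth service connection pool exhaustion
the upstream auth service connection pool exhaustion → the payment API gateway timeout
the payment API gateway timeout → the checkout cache deadlock
the checkout cache deadlock → the auth service memory leak
Length: 5 steps.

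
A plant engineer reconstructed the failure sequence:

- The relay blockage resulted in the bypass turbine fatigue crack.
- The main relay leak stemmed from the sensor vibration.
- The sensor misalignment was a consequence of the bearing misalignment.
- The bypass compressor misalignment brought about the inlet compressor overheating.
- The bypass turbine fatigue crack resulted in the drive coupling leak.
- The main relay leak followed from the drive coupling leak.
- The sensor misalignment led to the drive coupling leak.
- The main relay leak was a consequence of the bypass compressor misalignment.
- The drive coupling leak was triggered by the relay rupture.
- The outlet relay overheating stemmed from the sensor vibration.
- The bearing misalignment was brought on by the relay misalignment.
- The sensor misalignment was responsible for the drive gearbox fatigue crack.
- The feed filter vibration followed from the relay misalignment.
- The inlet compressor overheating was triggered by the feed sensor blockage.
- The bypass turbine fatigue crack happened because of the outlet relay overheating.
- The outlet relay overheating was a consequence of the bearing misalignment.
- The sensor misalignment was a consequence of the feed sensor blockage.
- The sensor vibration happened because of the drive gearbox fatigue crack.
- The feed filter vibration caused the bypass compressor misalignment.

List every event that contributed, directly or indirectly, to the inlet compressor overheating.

Immediate causes of the inlet compressor overheating: the feed sensor blockage, the bypass compressor misalignment.
Further upstream: the relay misalignment, the feed filter vibration.

the bypass compressor misalignment, the feed filter vibration, the feed sensor blockage, the relay misalignment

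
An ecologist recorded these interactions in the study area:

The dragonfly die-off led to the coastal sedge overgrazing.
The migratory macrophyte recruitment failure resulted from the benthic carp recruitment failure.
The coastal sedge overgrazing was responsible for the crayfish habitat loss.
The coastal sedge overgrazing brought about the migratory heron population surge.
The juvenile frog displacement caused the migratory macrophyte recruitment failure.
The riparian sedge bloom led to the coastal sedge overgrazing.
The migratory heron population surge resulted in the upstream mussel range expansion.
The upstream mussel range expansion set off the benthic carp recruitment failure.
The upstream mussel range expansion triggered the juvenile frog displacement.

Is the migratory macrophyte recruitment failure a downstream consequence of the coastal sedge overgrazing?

There is a causal chain: the coastal sedge overgrazing → the migratory heron population surge → the upstream mussel range expansion → the juvenile frog displacement → the migratory macrophyte recruitment failure.

Yes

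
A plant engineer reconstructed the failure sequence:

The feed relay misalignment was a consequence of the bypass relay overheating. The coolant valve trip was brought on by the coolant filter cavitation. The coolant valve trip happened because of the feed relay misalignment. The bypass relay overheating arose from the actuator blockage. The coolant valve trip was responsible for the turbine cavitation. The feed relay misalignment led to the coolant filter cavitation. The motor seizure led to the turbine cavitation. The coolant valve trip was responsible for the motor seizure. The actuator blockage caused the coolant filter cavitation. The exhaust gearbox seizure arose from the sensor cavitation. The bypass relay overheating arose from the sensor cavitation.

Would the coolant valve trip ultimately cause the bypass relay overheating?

No

The coolant valve trip leads to the motor seizure, the turbine cavitation; the bypass relay overheating is not among them.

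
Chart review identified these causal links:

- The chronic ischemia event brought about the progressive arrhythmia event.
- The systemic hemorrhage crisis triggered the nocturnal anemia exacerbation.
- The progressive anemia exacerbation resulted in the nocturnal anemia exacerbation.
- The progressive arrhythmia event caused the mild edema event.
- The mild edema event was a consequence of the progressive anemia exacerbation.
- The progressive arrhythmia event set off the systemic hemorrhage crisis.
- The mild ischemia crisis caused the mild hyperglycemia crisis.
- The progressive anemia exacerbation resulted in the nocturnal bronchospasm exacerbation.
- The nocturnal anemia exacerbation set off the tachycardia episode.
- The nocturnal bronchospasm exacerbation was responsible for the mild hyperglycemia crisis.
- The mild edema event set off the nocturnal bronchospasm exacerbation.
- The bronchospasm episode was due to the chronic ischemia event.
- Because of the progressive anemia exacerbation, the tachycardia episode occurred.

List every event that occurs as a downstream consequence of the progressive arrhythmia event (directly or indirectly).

the mild edema event, the mild hyperglycemia crisis, the nocturnal anemia exacerbation, the nocturnal bronchospasm exacerbation, the systemic hemorrhage crisis, the tachycardia episode

Direct effects: the systemic hemorrhage crisis, the mild edema event.
2 steps out: the nocturnal anemia exacerbation, the nocturnal bronchospasm exacerbation.
3 steps out: the tachycardia episode, the mild hyperglycemia crisis.
Not reachable from it: the chronic ischemia event, the bronchospasm episode, the progressive anemia exacerbation, the mild ischemia crisis.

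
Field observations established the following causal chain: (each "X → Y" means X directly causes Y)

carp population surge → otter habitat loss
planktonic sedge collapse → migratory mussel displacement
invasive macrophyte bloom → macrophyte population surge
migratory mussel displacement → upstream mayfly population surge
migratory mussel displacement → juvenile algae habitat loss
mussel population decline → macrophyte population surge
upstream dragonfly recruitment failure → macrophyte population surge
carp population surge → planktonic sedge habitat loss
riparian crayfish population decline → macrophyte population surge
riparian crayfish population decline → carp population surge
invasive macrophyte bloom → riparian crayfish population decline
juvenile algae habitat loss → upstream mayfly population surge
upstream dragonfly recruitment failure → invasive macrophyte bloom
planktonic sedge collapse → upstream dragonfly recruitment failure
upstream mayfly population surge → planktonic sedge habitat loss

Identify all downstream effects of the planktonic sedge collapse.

Direct effects: the upstream dragonfly recruitment failure, the migratory mussel displacement.
2 steps out: the invasive macrophyte bloom, the juvenile algae habitat loss, the macrophyte population surge, the upstream mayfly population surge.
3 steps out: the riparian crayfish population decline, the planktonic sedge habitat loss.
4 steps out: the carp population surge.
5 steps out: the otter habitat loss.
Not reachable from it: the mussel population decline.

the carp population surge, the invasive macrophyte bloom, the juvenile algae habitat loss, the macrophyte population surge, the migratory mussel displacement, the otter habitat loss, the planktonic sedge habitat loss, the riparian crayfish population decline, the upstream dragonfly recruitment failure, the upstream mayfly population surge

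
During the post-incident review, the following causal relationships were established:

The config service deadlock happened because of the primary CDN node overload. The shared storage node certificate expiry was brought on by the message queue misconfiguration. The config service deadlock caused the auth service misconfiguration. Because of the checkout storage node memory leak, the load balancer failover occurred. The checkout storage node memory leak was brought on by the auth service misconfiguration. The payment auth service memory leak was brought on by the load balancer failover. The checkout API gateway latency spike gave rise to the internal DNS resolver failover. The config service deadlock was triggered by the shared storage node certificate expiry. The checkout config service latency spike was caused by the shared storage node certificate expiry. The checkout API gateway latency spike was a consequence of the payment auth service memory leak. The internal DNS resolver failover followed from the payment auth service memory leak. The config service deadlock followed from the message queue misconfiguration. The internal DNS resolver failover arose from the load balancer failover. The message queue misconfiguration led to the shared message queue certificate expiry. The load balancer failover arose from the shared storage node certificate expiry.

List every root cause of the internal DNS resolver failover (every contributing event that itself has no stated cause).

Tracing upstream from the internal DNS resolver failover: the internal DNS resolver failover ← the load balancer failover ← the checkout storage node memory leak ← the auth service misconfiguration ← the config service deadlock ← the primary CDN node overload.
A separate upstream branch: the internal DNS resolver failover ← the load balancer failover ← the shared storage node certificate expiry ← the message queue misconfiguration.
Each of those chain origins has no stated cause.

the message queue misconfiguration, the primary CDN node overload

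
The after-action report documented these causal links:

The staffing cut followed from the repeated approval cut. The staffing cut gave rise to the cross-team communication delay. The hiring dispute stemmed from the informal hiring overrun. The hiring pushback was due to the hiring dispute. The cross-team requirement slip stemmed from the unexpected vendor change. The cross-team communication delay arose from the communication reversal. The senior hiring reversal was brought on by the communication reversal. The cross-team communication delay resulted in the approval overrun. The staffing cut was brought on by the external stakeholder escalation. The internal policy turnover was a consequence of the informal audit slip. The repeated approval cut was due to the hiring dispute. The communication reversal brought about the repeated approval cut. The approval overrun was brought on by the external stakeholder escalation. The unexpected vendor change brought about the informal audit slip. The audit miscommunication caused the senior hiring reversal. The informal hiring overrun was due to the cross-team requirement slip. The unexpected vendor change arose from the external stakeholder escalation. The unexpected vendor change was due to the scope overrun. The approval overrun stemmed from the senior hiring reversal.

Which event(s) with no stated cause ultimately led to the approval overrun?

the audit miscommunication, the communication reversal, the external stakeholder escalation, the scope overrun

Tracing upstream from the approval overrun: the approval overrun ← the cross-team communication delay ← the staffing cut ← the repeated approval cut ← the hiring dispute ← the informal hiring overrun ← the cross-team requirement slip ← the unexpected vendor change ← the scope overrun.
A separate upstream branch: the approval overrun ← the external stakeholder escalation.
A separate upstream branch: the approval overrun ← the senior hiring reversal ← the audit miscommunication.
A separate upstream branch: the approval overrun ← the cross-team communication delay ← the communication reversal.
Each of those chain origins has no stated cause.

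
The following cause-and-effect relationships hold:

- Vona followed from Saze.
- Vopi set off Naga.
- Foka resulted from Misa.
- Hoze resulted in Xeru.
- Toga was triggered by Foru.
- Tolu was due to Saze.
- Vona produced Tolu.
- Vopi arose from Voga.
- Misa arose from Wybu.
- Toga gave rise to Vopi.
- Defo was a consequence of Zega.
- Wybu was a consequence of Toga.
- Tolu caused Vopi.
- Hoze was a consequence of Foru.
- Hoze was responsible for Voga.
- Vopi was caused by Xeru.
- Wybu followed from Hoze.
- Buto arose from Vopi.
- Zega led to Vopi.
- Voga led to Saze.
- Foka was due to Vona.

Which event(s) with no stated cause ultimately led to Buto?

Tracing upstream from Buto: Buto ← Vopi ← Toga ← Foru.
A separate upstream branch: Buto ← Vopi ← Zega.
Each of those chain origins has no stated cause.

Foru, Zega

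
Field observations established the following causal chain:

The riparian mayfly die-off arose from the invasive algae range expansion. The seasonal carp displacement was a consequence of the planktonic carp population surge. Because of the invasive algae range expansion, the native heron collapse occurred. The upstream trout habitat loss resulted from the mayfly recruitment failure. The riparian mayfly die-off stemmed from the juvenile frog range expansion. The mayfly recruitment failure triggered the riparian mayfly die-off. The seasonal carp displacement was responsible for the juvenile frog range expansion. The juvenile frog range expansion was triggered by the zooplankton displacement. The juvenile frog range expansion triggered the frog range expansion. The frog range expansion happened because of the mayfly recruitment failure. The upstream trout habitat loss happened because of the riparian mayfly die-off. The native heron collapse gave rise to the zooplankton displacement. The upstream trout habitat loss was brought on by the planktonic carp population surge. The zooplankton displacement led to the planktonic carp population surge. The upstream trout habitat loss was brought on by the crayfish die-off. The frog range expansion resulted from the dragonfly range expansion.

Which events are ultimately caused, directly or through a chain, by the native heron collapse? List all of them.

Direct effects: the zooplankton displacement.
2 steps out: the planktonic carp population surge, the juvenile frog range expansion.
3 steps out: the seasonal carp displacement, the frog range expansion, the riparian mayfly die-off, the upstream trout habitat loss.
Not reachable from it: the invasive algae range expansion, the crayfish die-off, the dragonfly range expansion, the mayfly recruitment failure.

the frog range expansion, the juvenile frog range expansion, the planktonic carp population surge, the riparian mayfly die-off, the seasonal carp displacement, the upstream trout habitat loss, the zooplankton displacement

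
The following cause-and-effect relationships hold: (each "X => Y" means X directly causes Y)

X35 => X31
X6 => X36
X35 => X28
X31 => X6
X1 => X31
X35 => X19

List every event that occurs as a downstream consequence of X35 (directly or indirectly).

Direct effects: X28, X31, X19.
2 steps out: X6.
3 steps out: X36.
Not reachable from it: X1.

X19, X28, X31, X36, X6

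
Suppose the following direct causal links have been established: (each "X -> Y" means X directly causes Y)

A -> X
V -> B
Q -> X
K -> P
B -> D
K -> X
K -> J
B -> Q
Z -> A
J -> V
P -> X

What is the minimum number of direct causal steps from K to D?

Shortest chain: K → J → V → B → D.

4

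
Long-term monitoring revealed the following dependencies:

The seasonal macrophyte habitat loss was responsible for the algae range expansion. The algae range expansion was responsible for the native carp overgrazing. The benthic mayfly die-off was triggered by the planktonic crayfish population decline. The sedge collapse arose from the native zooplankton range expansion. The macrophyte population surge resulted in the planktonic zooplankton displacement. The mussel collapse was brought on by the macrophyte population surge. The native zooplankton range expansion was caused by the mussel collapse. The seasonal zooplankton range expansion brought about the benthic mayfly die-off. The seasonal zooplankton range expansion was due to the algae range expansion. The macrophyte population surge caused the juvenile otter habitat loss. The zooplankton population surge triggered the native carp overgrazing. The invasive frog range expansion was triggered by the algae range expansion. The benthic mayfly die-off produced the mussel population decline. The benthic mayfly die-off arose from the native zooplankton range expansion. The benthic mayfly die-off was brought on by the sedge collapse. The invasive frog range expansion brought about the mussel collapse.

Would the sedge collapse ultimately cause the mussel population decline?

Yes

There is a causal chain: the sedge collapse → the benthic mayfly die-off → the mussel population decline.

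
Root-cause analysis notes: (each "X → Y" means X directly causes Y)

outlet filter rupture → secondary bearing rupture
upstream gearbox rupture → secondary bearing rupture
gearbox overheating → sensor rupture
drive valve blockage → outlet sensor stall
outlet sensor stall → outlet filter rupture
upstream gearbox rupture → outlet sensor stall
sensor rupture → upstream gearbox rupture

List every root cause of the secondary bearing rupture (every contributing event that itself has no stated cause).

the drive valve blockage, the gearbox overheating

Tracing upstream from the secondary bearing rupture: the secondary bearing rupture ← the upstream gearbox rupture ← the sensor rupture ← the gearbox overheating.
A separate upstream branch: the secondary bearing rupture ← the outlet filter rupture ← the outlet sensor stall ← the drive valve blockage.
Each of those chain origins has no stated cause.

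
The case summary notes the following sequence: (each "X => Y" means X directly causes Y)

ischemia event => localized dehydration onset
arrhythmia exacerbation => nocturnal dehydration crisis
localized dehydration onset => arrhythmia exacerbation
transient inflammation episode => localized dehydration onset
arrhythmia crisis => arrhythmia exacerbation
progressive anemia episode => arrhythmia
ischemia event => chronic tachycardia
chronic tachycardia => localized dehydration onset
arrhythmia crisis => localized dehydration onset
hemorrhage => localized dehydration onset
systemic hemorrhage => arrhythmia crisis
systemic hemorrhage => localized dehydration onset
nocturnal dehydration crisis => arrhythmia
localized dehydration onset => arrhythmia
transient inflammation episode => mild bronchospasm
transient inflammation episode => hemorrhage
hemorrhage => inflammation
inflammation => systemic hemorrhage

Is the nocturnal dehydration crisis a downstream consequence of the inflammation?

There is a causal chain: the inflammation → the systemic hemorrhage → the arrhythmia crisis → the arrhythmia exacerbation → the nocturnal dehydration crisis.

Yes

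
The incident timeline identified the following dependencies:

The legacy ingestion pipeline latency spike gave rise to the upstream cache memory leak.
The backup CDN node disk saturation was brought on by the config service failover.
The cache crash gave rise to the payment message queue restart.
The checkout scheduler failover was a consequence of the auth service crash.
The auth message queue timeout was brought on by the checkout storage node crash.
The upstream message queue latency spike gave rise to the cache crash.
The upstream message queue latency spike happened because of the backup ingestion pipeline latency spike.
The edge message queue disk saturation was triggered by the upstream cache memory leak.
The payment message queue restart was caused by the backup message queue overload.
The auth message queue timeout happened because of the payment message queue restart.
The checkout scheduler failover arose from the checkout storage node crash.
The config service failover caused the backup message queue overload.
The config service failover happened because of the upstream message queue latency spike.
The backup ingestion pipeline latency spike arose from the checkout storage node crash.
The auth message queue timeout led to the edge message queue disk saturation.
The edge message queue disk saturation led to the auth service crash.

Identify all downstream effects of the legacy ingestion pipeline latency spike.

the auth service crash, the checkout scheduler failover, the edge message queue disk saturation, the upstream cache memory leak

Direct effects: the upstream cache memory leak.
2 steps out: the edge message queue disk saturation.
3 steps out: the auth service crash.
4 steps out: the checkout scheduler failover.
Not reachable from it: the checkout storage node crash, the backup ingestion pipeline latency spike, the upstream message queue latency spike, the config service failover, the backup message queue overload, the backup CDN node disk saturation, the cache crash, the payment message queue restart, the auth message queue timeout.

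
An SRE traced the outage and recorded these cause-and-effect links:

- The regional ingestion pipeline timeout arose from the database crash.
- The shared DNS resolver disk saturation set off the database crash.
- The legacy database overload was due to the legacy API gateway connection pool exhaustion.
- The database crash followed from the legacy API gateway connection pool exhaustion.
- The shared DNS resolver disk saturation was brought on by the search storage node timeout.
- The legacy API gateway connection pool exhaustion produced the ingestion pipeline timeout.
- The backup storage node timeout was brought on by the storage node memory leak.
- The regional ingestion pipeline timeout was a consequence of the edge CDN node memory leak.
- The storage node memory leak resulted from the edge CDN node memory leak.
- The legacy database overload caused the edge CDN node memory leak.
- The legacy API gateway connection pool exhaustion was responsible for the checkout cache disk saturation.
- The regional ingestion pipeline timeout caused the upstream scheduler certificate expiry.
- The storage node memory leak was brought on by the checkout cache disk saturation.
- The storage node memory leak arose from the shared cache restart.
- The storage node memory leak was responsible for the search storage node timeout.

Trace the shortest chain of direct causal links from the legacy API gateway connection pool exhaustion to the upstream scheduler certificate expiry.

the legacy API gateway connection pool exhaustion → the database crash → the regional ingestion pipeline timeout → the upstream scheduler certificate expiry

the legacy API gateway connection pool exhaustion → the database crash
the database crash → the regional ingestion pipeline timeout
the regional ingestion pipeline timeout → the upstream scheduler certificate expiry
Length: 3 steps.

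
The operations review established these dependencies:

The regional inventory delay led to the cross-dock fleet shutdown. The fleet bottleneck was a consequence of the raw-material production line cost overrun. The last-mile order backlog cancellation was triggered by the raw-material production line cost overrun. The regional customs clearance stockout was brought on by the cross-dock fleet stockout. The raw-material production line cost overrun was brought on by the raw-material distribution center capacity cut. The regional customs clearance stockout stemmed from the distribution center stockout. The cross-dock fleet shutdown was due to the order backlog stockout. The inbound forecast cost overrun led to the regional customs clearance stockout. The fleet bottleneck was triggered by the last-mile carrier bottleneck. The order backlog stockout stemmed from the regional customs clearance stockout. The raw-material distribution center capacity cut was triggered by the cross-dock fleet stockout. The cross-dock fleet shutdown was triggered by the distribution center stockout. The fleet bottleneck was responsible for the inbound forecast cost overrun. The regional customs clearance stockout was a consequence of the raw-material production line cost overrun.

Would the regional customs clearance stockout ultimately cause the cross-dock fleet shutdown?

Yes

There is a causal chain: the regional customs clearance stockout → the order backlog stockout → the cross-dock fleet shutdown.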